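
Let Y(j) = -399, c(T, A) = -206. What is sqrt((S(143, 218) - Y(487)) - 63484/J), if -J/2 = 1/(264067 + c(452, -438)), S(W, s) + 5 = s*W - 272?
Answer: sqrt(8375507158) ≈ 91518.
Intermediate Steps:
S(W, s) = -277 + W*s (S(W, s) = -5 + (s*W - 272) = -5 + (W*s - 272) = -5 + (-272 + W*s) = -277 + W*s)
J = -2/263861 (J = -2/(264067 - 206) = -2/263861 ≈ -7.5798e-6)
sqrt((S(143, 218) - Y(487)) - 63484/J) = sqrt(((-277 + 143*218) - 1*(-399)) - 63484/(-2/263861)) = sqrt(((-277 + 31174) + 399) - 63484*(-263861/2)) = sqrt((30897 + 399) + 8375475862) = sqrt(31296 + 8375475862) = sqrt(8375507158)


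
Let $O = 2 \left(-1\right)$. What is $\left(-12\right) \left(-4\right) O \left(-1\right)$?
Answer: $96$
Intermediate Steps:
$O = -2$
$\left(-12\right) \left(-4\right) O \left(-1\right) = \left(-12\right) \left(-4\right) \left(\left(-2\right) \left(-1\right)\right) = 48 \cdot 2 = 96$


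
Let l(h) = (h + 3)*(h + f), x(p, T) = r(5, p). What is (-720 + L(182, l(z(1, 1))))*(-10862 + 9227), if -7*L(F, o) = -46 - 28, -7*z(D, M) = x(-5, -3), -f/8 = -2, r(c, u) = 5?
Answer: 8119410/7 ≈ 1.1599e+6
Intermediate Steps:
x(p, T) = 5
f = 16 (f = -8*(-2) = 16)
z(D, M) = -5/7 (z(D, M) = -⅐*5 = -5/7)
l(h) = (3 + h)*(16 + h) (l(h) = (h + 3)*(h + 16) = (3 + h)*(16 + h))
L(F, o) = 74/7 (L(F, o) = -(-46 - 28)/7 = -⅐*(-74) = 74/7)
(-720 + L(182, l(z(1, 1))))*(-10862 + 9227) = (-720 + 74/7)*(-10862 + 9227) = -4966/7*(-1635) = 8119410/7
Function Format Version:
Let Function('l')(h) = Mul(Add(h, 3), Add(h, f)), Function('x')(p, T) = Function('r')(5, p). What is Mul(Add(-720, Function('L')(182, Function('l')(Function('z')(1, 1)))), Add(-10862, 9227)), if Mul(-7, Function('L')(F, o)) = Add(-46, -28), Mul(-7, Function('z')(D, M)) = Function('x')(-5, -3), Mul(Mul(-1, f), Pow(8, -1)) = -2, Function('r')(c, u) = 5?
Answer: Rational(8119410, 7) ≈ 1.1599e+6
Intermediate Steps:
Function('x')(p, T) = 5
f = 16 (f = Mul(-8, -2) = 16)
Function('z')(D, M) = Rational(-5, 7) (Function('z')(D, M) = Mul(Rational(-1, 7), 5) = Rational(-5, 7))
Function('l')(h) = Mul(Add(3, h), Add(16, h)) (Function('l')(h) = Mul(Add(h, 3), Add(h, 16)) = Mul(Add(3, h), Add(16, h)))
Function('L')(F, o) = Rational(74, 7) (Function('L')(F, o) = Mul(Rational(-1, 7), Add(-46, -28)) = Mul(Rational(-1, 7), -74) = Rational(74, 7))
Mul(Add(-720, Function('L')(182, Function('l')(Function('z')(1, 1)))), Add(-10862, 9227)) = Mul(Add(-720, Rational(74, 7)), Add(-10862, 9227)) = Mul(Rational(-4966, 7), -1635) = Rational(8119410, 7)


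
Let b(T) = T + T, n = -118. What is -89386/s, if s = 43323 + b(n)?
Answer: -8126/3917 ≈ -2.0745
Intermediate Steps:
b(T) = 2*T
s = 43087 (s = 43323 + 2*(-118) = 43323 - 236 = 43087)
-89386/s = -89386/43087 = -89386*1/43087 = -8126/3917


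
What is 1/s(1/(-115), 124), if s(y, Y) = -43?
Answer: -1/43 ≈ -0.023256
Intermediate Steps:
1/s(1/(-115), 124) = 1/(-43) = -1/43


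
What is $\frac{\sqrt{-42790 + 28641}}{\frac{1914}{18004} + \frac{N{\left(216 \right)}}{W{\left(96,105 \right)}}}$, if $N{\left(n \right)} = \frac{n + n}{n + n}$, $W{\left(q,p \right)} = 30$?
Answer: $\frac{67515 i \sqrt{14149}}{9428} \approx 851.81 i$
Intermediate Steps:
$N{\left(n \right)} = 1$ ($N{\left(n \right)} = \frac{2 n}{2 n} = 2 n \frac{1}{2 n} = 1$)
$\frac{\sqrt{-42790 + 28641}}{\frac{1914}{18004} + \frac{N{\left(216 \right)}}{W{\left(96,105 \right)}}} = \frac{\sqrt{-42790 + 28641}}{\frac{1914}{18004} + 1 \cdot \frac{1}{30}} = \frac{\sqrt{-14149}}{1914 \cdot \frac{1}{18004} + 1 \cdot \frac{1}{30}} = \frac{i \sqrt{14149}}{\frac{957}{9002} + \frac{1}{30}} = \frac{i \sqrt{14149}}{\frac{9428}{67515}} = i \sqrt{14149} \cdot \frac{67515}{9428} = \frac{67515 i \sqrt{14149}}{9428}$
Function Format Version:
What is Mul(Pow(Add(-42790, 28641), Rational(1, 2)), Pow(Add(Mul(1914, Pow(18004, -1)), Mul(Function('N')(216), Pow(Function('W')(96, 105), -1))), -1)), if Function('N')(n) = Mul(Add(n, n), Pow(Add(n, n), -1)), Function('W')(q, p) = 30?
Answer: Mul(Rational(67515, 9428), I, Pow(14149, Rational(1, 2))) ≈ Mul(851.81, I)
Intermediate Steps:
Function('N')(n) = 1 (Function('N')(n) = Mul(Mul(2, n), Pow(Mul(2, n), -1)) = Mul(Mul(2, n), Mul(Rational(1, 2), Pow(n, -1))) = 1)
Mul(Pow(Add(-42790, 28641), Rational(1, 2)), Pow(Add(Mul(1914, Pow(18004, -1)), Mul(Function('N')(216), Pow(Function('W')(96, 105), -1))), -1)) = Mul(Pow(Add(-42790, 28641), Rational(1, 2)), Pow(Add(Mul(1914, Pow(18004, -1)), Mul(1, Pow(30, -1))), -1)) = Mul(Pow(-14149, Rational(1, 2)), Pow(Add(Mul(1914, Rational(1, 18004)), Mul(1, Rational(1, 30))), -1)) = Mul(Mul(I, Pow(14149, Rational(1, 2))), Pow(Add(Rational(957, 9002), Rational(1, 30)), -1)) = Mul(Mul(I, Pow(14149, Rational(1, 2))), Pow(Rational(9428, 67515), -1)) = Mul(Mul(I, Pow(14149, Rational(1, 2))), Rational(67515, 9428)) = Mul(Rational(67515, 9428), I, Pow(14149, Rational(1, 2)))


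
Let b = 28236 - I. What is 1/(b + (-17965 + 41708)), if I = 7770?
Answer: 1/44209 ≈ 2.2620e-5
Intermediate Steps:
b = 20466 (b = 28236 - 1*7770 = 28236 - 7770 = 20466)
1/(b + (-17965 + 41708)) = 1/(20466 + (-17965 + 41708)) = 1/(20466 + 23743) = 1/44209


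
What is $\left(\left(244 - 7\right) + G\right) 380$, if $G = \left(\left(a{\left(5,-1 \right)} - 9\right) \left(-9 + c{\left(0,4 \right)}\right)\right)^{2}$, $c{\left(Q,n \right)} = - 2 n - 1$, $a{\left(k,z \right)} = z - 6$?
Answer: $31608780$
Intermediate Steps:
$a{\left(k,z \right)} = -6 + z$ ($a{\left(k,z \right)} = z - 6 = -6 + z$)
$c{\left(Q,n \right)} = -1 - 2 n$
$G = 82944$ ($G = \left(\left(\left(-6 - 1\right) - 9\right) \left(-9 - 9\right)\right)^{2} = \left(\left(-7 - 9\right) \left(-9 - 9\right)\right)^{2} = \left(- 16 \left(-9 - 9\right)\right)^{2} = \left(\left(-16\right) \left(-18\right)\right)^{2} = 288^{2} = 82944$)
$\left(\left(244 - 7\right) + G\right) 380 = \left(\left(244 - 7\right) + 82944\right) 380 = \left(237 + 82944\right) 380 = 83181 \cdot 380 = 31608780$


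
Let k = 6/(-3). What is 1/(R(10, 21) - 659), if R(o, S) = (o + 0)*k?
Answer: -1/679 ≈ -0.0014728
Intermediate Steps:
k = -2 (k = 6*(-1/3) = -2)
R(o, S) = -2*o (R(o, S) = (o + 0)*(-2) = o*(-2) = -2*o)
1/(R(10, 21) - 659) = 1/(-2*10 - 659) = 1/(-20 - 659) = 1/(-679) = -1/679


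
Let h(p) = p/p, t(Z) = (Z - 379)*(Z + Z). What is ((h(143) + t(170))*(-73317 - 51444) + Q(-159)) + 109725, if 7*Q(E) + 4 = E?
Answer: 62058511205/7 ≈ 8.8655e+9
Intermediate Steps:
t(Z) = 2*Z*(-379 + Z) (t(Z) = (-379 + Z)*(2*Z) = 2*Z*(-379 + Z))
h(p) = 1
Q(E) = -4/7 + E/7
((h(143) + t(170))*(-73317 - 51444) + Q(-159)) + 109725 = ((1 + 2*170*(-379 + 170))*(-73317 - 51444) + (-4/7 + (⅐)*(-159))) + 109725 = ((1 + 2*170*(-209))*(-124761) + (-4/7 - 159/7)) + 109725 = ((1 - 71060)*(-124761) - 163/7) + 109725 = (-71059*(-124761) - 163/7) + 109725 = (8865391899 - 163/7) + 109725 = 62057743130/7 + 109725 = 62058511205/7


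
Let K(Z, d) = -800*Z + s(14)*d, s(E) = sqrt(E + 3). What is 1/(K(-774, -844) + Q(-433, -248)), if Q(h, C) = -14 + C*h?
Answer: 363285/263945927594 + 211*sqrt(17)/131972963797 ≈ 1.3830e-6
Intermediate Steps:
s(E) = sqrt(3 + E)
K(Z, d) = -800*Z + d*sqrt(17) (K(Z, d) = -800*Z + sqrt(3 + 14)*d = -800*Z + sqrt(17)*d = -800*Z + d*sqrt(17))
1/(K(-774, -844) + Q(-433, -248)) = 1/((-800*(-774) - 844*sqrt(17)) + (-14 - 248*(-433))) = 1/((619200 - 844*sqrt(17)) + (-14 + 107384)) = 1/((619200 - 844*sqrt(17)) + 107370) = 1/(726570 - 844*sqrt(17))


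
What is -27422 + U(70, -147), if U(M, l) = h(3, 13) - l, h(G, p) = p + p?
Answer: -27249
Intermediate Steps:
h(G, p) = 2*p
U(M, l) = 26 - l (U(M, l) = 2*13 - l = 26 - l)
-27422 + U(70, -147) = -27422 + (26 - 1*(-147)) = -27422 + (26 + 147) = -27422 + 173 = -27249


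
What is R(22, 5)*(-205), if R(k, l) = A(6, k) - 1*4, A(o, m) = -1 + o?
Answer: -205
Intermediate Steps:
R(k, l) = 1 (R(k, l) = (-1 + 6) - 1*4 = 5 - 4 = 1)
R(22, 5)*(-205) = 1*(-205) = -205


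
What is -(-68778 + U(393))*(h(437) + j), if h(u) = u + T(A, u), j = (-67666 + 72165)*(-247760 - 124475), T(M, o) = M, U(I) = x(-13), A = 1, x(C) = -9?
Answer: -115196545194849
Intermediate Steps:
U(I) = -9
j = -1674685265 (j = 4499*(-372235) = -1674685265)
h(u) = 1 + u (h(u) = u + 1 = 1 + u)
-(-68778 + U(393))*(h(437) + j) = -(-68778 - 9)*((1 + 437) - 1674685265) = -(-68787)*(438 - 1674685265) = -(-68787)*(-1674684827) = -1*115196545194849 = -115196545194849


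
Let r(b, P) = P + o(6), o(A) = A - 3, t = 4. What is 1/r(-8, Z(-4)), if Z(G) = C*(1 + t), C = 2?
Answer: 1/13 ≈ 0.076923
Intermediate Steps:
o(A) = -3 + A
Z(G) = 10 (Z(G) = 2*(1 + 4) = 2*5 = 10)
r(b, P) = 3 + P (r(b, P) = P + (-3 + 6) = P + 3 = 3 + P)
1/r(-8, Z(-4)) = 1/(3 + 10) = 1/13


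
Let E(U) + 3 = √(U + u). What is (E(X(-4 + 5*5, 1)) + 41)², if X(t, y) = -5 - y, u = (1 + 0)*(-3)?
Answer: 1435 + 228*I ≈ 1435.0 + 228.0*I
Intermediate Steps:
u = -3 (u = 1*(-3) = -3)
E(U) = -3 + √(-3 + U) (E(U) = -3 + √(U - 3) = -3 + √(-3 + U))
(E(X(-4 + 5*5, 1)) + 41)² = ((-3 + √(-3 + (-5 - 1*1))) + 41)² = ((-3 + √(-3 + (-5 - 1))) + 41)² = ((-3 + √(-3 - 6)) + 41)² = ((-3 + √(-9)) + 41)² = ((-3 + 3*I) + 41)² = (38 + 3*I)²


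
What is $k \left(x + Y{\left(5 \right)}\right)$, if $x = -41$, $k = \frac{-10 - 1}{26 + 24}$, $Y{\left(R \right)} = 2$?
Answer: $\frac{429}{50} \approx 8.58$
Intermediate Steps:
$k = - \frac{11}{50} \approx -0.22$
$k \left(x + Y{\left(5 \right)}\right) = - \frac{11 \left(-41 + 2\right)}{50} = \left(- \frac{11}{50}\right) \left(-39\right) = \frac{429}{50}$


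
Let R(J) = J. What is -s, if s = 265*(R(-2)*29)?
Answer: 15370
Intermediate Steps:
s = -15370 (s = 265*(-2*29) = 265*(-58) = -15370)
-s = -1*(-15370) = 15370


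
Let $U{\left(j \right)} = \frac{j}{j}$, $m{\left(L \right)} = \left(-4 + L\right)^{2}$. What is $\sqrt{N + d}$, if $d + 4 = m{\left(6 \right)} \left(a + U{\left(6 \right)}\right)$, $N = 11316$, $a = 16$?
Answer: $2 \sqrt{2845} \approx 106.68$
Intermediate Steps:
$U{\left(j \right)} = 1$
$d = 64$ ($d = -4 + \left(-4 + 6\right)^{2} \left(16 + 1\right) = -4 + 2^{2} \cdot 17 = -4 + 4 \cdot 17 = -4 + 68 = 64$)
$\sqrt{N + d} = \sqrt{11316 + 64} = \sqrt{11380} = 2 \sqrt{2845}$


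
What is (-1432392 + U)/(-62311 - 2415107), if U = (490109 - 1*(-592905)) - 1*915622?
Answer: 632500/1238709 ≈ 0.51061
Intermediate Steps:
U = 167392 (U = (490109 + 592905) - 915622 = 1083014 - 915622 = 167392)
(-1432392 + U)/(-62311 - 2415107) = (-1432392 + 167392)/(-62311 - 2415107) = -1265000/(-2477418) = -1265000*(-1/2477418) = 632500/1238709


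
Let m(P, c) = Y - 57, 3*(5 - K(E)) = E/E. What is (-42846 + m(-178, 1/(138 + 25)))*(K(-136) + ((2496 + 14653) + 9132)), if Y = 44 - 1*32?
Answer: -1127418529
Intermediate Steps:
K(E) = 14/3 (K(E) = 5 - E/(3*E) = 5 - ⅓*1 = 5 - ⅓ = 14/3)
Y = 12 (Y = 44 - 32 = 12)
m(P, c) = -45 (m(P, c) = 12 - 57 = -45)
(-42846 + m(-178, 1/(138 + 25)))*(K(-136) + ((2496 + 14653) + 9132)) = (-42846 - 45)*(14/3 + ((2496 + 14653) + 9132)) = -42891*(14/3 + (17149 + 9132)) = -42891*(14/3 + 26281) = -42891*78857/3 = -1127418529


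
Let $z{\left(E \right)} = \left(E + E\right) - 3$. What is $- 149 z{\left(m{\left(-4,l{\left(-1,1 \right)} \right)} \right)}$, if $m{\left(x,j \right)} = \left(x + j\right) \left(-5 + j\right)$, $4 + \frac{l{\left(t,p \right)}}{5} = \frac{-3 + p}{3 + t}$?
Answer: $-258813$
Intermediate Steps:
$l{\left(t,p \right)} = -20 + \frac{5 \left(-3 + p\right)}{3 + t}$ ($l{\left(t,p \right)} = -20 + 5 \frac{-3 + p}{3 + t} = -20 + \frac{5 \left(-3 + p\right)}{3 + t}$)
$m{\left(x,j \right)} = \left(-5 + j\right) \left(j + x\right)$ ($m{\left(x,j \right)} = \left(j + x\right) \left(-5 + j\right) = \left(-5 + j\right) \left(j + x\right)$)
$z{\left(E \right)} = -3 + 2 E$ ($z{\left(E \right)} = 2 E - 3 = -3 + 2 E$)
$- 149 z{\left(m{\left(-4,l{\left(-1,1 \right)} \right)} \right)} = - 149 \left(-3 + 2 \left(\left(\frac{5 \left(-15 + 1 - -4\right)}{3 - 1}\right)^{2} - 5 \frac{5 \left(-15 + 1 - -4\right)}{3 - 1} - -20 + \frac{5 \left(-15 + 1 - -4\right)}{3 - 1} \left(-4\right)\right)\right) = - 149 \left(-3 + 2 \left(\left(\frac{5 \left(-15 + 1 + 4\right)}{2}\right)^{2} - 5 \frac{5 \left(-15 + 1 + 4\right)}{2} + 20 + \frac{5 \left(-15 + 1 + 4\right)}{2} \left(-4\right)\right)\right) = - 149 \left(-3 + 2 \left(\left(5 \cdot \frac{1}{2} \left(-10\right)\right)^{2} - 5 \cdot 5 \cdot \frac{1}{2} \left(-10\right) + 20 + 5 \cdot \frac{1}{2} \left(-10\right) \left(-4\right)\right)\right) = - 149 \left(-3 + 2 \left(\left(-25\right)^{2} - -125 + 20 - -100\right)\right) = - 149 \left(-3 + 2 \left(625 + 125 + 20 + 100\right)\right) = - 149 \left(-3 + 2 \cdot 870\right) = - 149 \left(-3 + 1740\right) = \left(-149\right) 1737 = -258813$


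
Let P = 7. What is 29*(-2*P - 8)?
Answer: -638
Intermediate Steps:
29*(-2*P - 8) = 29*(-2*7 - 8) = 29*(-14 - 8) = 29*(-22) = -638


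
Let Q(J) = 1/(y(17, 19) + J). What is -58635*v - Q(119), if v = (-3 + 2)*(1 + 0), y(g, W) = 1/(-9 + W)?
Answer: 69834275/1191 ≈ 58635.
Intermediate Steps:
v = -1 (v = -1*1 = -1)
Q(J) = 1/(1/10 + J) (Q(J) = 1/(1/(-9 + 19) + J) = 1/(1/10 + J))
-58635*v - Q(119) = -58635*(-1) - 10/(1 + 10*119) = 58635 - 10/(1 + 1190) = 58635 - 10/1191 = 69834275/1191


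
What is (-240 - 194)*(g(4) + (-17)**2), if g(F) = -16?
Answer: -118482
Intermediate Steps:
(-240 - 194)*(g(4) + (-17)**2) = (-240 - 194)*(-16 + (-17)**2) = -434*(-16 + 289) = -434*273 = -118482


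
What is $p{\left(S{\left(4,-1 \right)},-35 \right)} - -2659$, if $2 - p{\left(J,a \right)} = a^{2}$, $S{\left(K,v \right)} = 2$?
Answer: $1436$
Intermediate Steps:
$p{\left(J,a \right)} = 2 - a^{2}$
$p{\left(S{\left(4,-1 \right)},-35 \right)} - -2659 = \left(2 - \left(-35\right)^{2}\right) - -2659 = \left(2 - 1225\right) + 2659 = -1223 + 2659 = 1436$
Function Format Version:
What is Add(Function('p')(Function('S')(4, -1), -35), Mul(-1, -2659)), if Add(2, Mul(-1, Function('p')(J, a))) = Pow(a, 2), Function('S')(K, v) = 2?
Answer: 1436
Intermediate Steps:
Function('p')(J, a) = Add(2, Mul(-1, Pow(a, 2)))
Add(Function('p')(Function('S')(4, -1), -35), Mul(-1, -2659)) = Add(Add(2, Mul(-1, Pow(-35, 2))), Mul(-1, -2659)) = Add(Add(2, Mul(-1, 1225)), 2659) = Add(Add(2, -1225), 2659) = Add(-1223, 2659) = 1436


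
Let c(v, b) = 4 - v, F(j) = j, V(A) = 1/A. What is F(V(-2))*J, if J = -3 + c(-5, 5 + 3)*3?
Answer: -12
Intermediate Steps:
J = 24 (J = -3 + (4 - 1*(-5))*3 = -3 + (4 + 5)*3 = -3 + 9*3 = -3 + 27 = 24)
F(V(-2))*J = 24/(-2) = -1/2*24 = -12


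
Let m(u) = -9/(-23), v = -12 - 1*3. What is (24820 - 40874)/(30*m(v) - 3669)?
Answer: 369242/84117 ≈ 4.3896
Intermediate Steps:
v = -15 (v = -12 - 3 = -15)
m(u) = 9/23 (m(u) = -9*(-1/23) = 9/23)
(24820 - 40874)/(30*m(v) - 3669) = (24820 - 40874)/(30*(9/23) - 3669) = -16054/(270/23 - 3669) = -16054/(-84117/23) = -16054*(-23/84117) = 369242/84117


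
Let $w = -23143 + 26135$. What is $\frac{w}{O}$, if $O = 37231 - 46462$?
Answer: $- \frac{176}{543} \approx -0.32413$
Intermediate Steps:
$w = 2992$
$O = -9231$ ($O = 37231 - 46462 = -9231$)
$\frac{w}{O} = \frac{2992}{-9231} = 2992 \left(- \frac{1}{9231}\right) = - \frac{176}{543}$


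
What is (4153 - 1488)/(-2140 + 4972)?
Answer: 2665/2832 ≈ 0.94103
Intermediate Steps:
(4153 - 1488)/(-2140 + 4972) = 2665/2832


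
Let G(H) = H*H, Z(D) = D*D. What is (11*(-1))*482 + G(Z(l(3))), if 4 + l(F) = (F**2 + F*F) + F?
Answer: 78219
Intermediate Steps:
l(F) = -4 + F + 2*F**2 (l(F) = -4 + ((F**2 + F*F) + F) = -4 + ((F**2 + F**2) + F) = -4 + (2*F**2 + F) = -4 + (F + 2*F**2) = -4 + F + 2*F**2)
Z(D) = D**2
G(H) = H**2
(11*(-1))*482 + G(Z(l(3))) = (11*(-1))*482 + ((-4 + 3 + 2*3**2)**2)**2 = -11*482 + ((-4 + 3 + 2*9)**2)**2 = -5302 + ((-4 + 3 + 18)**2)**2 = -5302 + (17**2)**2 = -5302 + 289**2 = -5302 + 83521 = 78219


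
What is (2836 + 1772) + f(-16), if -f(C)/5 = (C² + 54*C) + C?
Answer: 7728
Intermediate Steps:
f(C) = -275*C - 5*C² (f(C) = -5*((C² + 54*C) + C) = -5*(C² + 55*C) = -275*C - 5*C²)
(2836 + 1772) + f(-16) = (2836 + 1772) - 5*(-16)*(55 - 16) = 4608 - 5*(-16)*39 = 4608 + 3120 = 7728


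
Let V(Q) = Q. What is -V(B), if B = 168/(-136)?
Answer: 21/17 ≈ 1.2353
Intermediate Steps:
B = -21/17 (B = 168*(-1/136) = -21/17 ≈ -1.2353)
-V(B) = -1*(-21/17) = 21/17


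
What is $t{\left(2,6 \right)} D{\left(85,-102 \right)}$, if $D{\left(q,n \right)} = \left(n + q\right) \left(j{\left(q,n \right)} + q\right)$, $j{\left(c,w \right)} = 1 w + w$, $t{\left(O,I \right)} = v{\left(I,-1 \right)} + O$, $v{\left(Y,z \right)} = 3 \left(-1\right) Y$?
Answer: $-32368$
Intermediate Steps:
$v{\left(Y,z \right)} = - 3 Y$
$t{\left(O,I \right)} = O - 3 I$ ($t{\left(O,I \right)} = - 3 I + O = O - 3 I$)
$j{\left(c,w \right)} = 2 w$ ($j{\left(c,w \right)} = w + w = 2 w$)
$D{\left(q,n \right)} = \left(n + q\right) \left(q + 2 n\right)$ ($D{\left(q,n \right)} = \left(n + q\right) \left(2 n + q\right) = \left(n + q\right) \left(q + 2 n\right)$)
$t{\left(2,6 \right)} D{\left(85,-102 \right)} = \left(2 - 18\right) \left(85^{2} + 2 \left(-102\right)^{2} + 3 \left(-102\right) 85\right) = \left(2 - 18\right) \left(7225 + 2 \cdot 10404 - 26010\right) = - 16 \left(7225 + 20808 - 26010\right) = \left(-16\right) 2023 = -32368$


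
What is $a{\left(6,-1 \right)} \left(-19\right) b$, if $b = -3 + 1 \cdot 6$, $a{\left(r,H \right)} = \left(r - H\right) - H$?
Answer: $-456$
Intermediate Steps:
$a{\left(r,H \right)} = r - 2 H$
$b = 3$ ($b = -3 + 6 = 3$)
$a{\left(6,-1 \right)} \left(-19\right) b = \left(6 - -2\right) \left(-19\right) 3 = \left(6 + 2\right) \left(-19\right) 3 = 8 \left(-19\right) 3 = \left(-152\right) 3 = -456$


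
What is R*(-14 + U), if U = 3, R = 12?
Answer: -132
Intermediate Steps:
R*(-14 + U) = 12*(-14 + 3) = 12*(-11) = -132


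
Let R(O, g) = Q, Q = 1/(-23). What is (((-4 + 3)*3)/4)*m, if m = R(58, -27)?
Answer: 3/92 ≈ 0.032609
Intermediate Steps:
Q = -1/23 ≈ -0.043478
R(O, g) = -1/23
m = -1/23 ≈ -0.043478
(((-4 + 3)*3)/4)*m = (((-4 + 3)*3)/4)*(-1/23) = (-1*3*(1/4))*(-1/23) = -3*1/4*(-1/23) = -3/4*(-1/23) = 3/92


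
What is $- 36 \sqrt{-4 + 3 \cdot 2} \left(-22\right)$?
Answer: $792 \sqrt{2} \approx 1120.1$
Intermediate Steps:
$- 36 \sqrt{-4 + 3 \cdot 2} \left(-22\right) = - 36 \sqrt{-4 + 6} \left(-22\right) = - 36 \sqrt{2} \left(-22\right) = 792 \sqrt{2}$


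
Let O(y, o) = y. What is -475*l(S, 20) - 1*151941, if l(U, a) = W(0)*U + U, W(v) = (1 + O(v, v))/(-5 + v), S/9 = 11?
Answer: -189561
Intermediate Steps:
S = 99 (S = 9*11 = 99)
W(v) = (1 + v)/(-5 + v)
l(U, a) = 4*U/5 (l(U, a) = ((1 + 0)/(-5 + 0))*U + U = (1/(-5))*U + U = (-⅕*1)*U + U = -U/5 + U = 4*U/5)
-475*l(S, 20) - 1*151941 = -380*99 - 1*151941 = -475*396/5 - 151941 = -37620 - 151941 = -189561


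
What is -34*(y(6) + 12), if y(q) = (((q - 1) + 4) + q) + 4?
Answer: -1054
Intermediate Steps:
y(q) = 7 + 2*q (y(q) = (((-1 + q) + 4) + q) + 4 = ((3 + q) + q) + 4 = (3 + 2*q) + 4 = 7 + 2*q)
-34*(y(6) + 12) = -34*((7 + 2*6) + 12) = -34*((7 + 12) + 12) = -34*(19 + 12) = -34*31 = -1054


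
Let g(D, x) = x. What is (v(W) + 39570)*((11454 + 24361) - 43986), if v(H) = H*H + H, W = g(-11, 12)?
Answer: -324601146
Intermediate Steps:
W = 12
v(H) = H + H**2 (v(H) = H**2 + H = H + H**2)
(v(W) + 39570)*((11454 + 24361) - 43986) = (12*(1 + 12) + 39570)*((11454 + 24361) - 43986) = (12*13 + 39570)*(35815 - 43986) = (156 + 39570)*(-8171) = 39726*(-8171) = -324601146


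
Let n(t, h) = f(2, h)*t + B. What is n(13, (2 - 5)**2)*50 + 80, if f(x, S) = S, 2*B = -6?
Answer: 5780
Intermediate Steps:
B = -3 (B = (1/2)*(-6) = -3)
n(t, h) = -3 + h*t (n(t, h) = h*t - 3 = -3 + h*t)
n(13, (2 - 5)**2)*50 + 80 = (-3 + (2 - 5)**2*13)*50 + 80 = (-3 + (-3)**2*13)*50 + 80 = (-3 + 9*13)*50 + 80 = (-3 + 117)*50 + 80 = 114*50 + 80 = 5700 + 80 = 5780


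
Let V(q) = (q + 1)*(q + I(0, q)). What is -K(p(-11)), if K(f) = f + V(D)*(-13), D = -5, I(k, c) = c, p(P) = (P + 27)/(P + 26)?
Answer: 7784/15 ≈ 518.93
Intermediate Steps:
p(P) = (27 + P)/(26 + P)
V(q) = 2*q*(1 + q) (V(q) = (q + 1)*(q + q) = (1 + q)*(2*q) = 2*q*(1 + q))
K(f) = -520 + f (K(f) = f + (2*(-5)*(1 - 5))*(-13) = f + (2*(-5)*(-4))*(-13) = f + 40*(-13) = f - 520 = -520 + f)
-K(p(-11)) = -(-520 + (27 - 11)/(26 - 11)) = -(-520 + 16/15) = -1*(-7784/15) = 7784/15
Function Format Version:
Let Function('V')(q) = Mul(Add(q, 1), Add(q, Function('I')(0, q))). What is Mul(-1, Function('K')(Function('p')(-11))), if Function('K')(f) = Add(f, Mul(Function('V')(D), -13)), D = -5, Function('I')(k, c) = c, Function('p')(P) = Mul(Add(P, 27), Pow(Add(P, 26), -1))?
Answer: Rational(7784, 15) ≈ 518.93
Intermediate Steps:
Function('p')(P) = Mul(Pow(Add(26, P), -1), Add(27, P)) (Function('p')(P) = Mul(Add(27, P), Pow(Add(26, P), -1)) = Mul(Pow(Add(26, P), -1), Add(27, P)))
Function('V')(q) = Mul(2, q, Add(1, q)) (Function('V')(q) = Mul(Add(q, 1), Add(q, q)) = Mul(Add(1, q), Mul(2, q)) = Mul(2, q, Add(1, q)))
Function('K')(f) = Add(-520, f) (Function('K')(f) = Add(f, Mul(Mul(2, -5, Add(1, -5)), -13)) = Add(f, Mul(Mul(2, -5, -4), -13)) = Add(f, Mul(40, -13)) = Add(f, -520) = Add(-520, f))
Mul(-1, Function('K')(Function('p')(-11))) = Mul(-1, Add(-520, Mul(Pow(Add(26, -11), -1), Add(27, -11)))) = Mul(-1, Add(-520, Mul(Pow(15, -1), 16))) = Mul(-1, Add(-520, Mul(Rational(1, 15), 16))) = Mul(-1, Add(-520, Rational(16, 15))) = Mul(-1, Rational(-7784, 15)) = Rational(7784, 15)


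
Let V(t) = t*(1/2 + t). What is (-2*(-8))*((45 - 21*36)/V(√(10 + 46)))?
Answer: -45504/223 + 5688*√14/1561 ≈ -190.42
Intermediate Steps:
V(t) = t*(½ + t)
(-2*(-8))*((45 - 21*36)/V(√(10 + 46))) = (-2*(-8))*((45 - 21*36)/((√(10 + 46)*(½ + √(10 + 46))))) = 16*((45 - 756)/((√56*(½ + √56)))) = 16*(-711*√14/(28*(½ + 2*√14))) = -2844*√14/(7*(½ + 2*√14))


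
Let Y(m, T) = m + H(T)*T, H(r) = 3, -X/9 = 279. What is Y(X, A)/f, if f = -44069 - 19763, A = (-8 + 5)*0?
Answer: 2511/63832 ≈ 0.039338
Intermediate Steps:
X = -2511 (X = -9*279 = -2511)
A = 0 (A = -3*0 = 0)
Y(m, T) = m + 3*T
f = -63832
Y(X, A)/f = (-2511 + 3*0)/(-63832) = (-2511 + 0)*(-1/63832) = -2511*(-1/63832) = 2511/63832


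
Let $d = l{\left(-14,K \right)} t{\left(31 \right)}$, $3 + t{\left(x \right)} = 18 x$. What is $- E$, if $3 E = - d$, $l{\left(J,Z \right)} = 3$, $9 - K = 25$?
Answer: $555$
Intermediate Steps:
$K = -16$ ($K = 9 - 25 = -16$)
$t{\left(x \right)} = -3 + 18 x$
$d = 1665$ ($d = 3 \left(-3 + 18 \cdot 31\right) = 3 \left(-3 + 558\right) = 3 \cdot 555 = 1665$)
$E = -555$ ($E = \frac{\left(-1\right) 1665}{3} = \frac{1}{3} \left(-1665\right) = -555$)
$- E = \left(-1\right) \left(-555\right) = 555$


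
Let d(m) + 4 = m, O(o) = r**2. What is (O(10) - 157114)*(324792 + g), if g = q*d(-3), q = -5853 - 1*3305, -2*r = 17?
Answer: -122146444983/2 ≈ -6.1073e+10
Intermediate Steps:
r = -17/2 (r = -1/2*17 = -17/2 ≈ -8.5000)
O(o) = 289/4 (O(o) = (-17/2)**2 = 289/4)
d(m) = -4 + m
q = -9158 (q = -5853 - 3305 = -9158)
g = 64106 (g = -9158*(-4 - 3) = -9158*(-7) = 64106)
(O(10) - 157114)*(324792 + g) = (289/4 - 157114)*(324792 + 64106) = -628167/4*388898 = -122146444983/2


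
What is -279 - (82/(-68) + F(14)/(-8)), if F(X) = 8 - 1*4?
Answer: -4714/17 ≈ -277.29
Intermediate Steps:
F(X) = 4 (F(X) = 8 - 4 = 4)
-279 - (82/(-68) + F(14)/(-8)) = -279 - (82/(-68) + 4/(-8)) = -279 - (82*(-1/68) + 4*(-1/8)) = -279 - (-41/34 - 1/2) = -279 - 1*(-29/17) = -279 + 29/17 = -4714/17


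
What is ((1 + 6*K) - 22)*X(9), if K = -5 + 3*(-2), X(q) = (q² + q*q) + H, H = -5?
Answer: -13659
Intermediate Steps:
X(q) = -5 + 2*q² (X(q) = (q² + q*q) - 5 = (q² + q²) - 5 = 2*q² - 5 = -5 + 2*q²)
K = -11 (K = -5 - 6 = -11)
((1 + 6*K) - 22)*X(9) = ((1 + 6*(-11)) - 22)*(-5 + 2*9²) = ((1 - 66) - 22)*(-5 + 2*81) = (-65 - 22)*(-5 + 162) = -87*157 = -13659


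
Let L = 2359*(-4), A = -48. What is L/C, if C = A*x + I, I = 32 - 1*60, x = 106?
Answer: 2359/1279 ≈ 1.8444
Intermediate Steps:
I = -28 (I = 32 - 60 = -28)
L = -9436
C = -5116 (C = -48*106 - 28 = -5088 - 28 = -5116)
L/C = -9436/(-5116) = -9436*(-1/5116) = 2359/1279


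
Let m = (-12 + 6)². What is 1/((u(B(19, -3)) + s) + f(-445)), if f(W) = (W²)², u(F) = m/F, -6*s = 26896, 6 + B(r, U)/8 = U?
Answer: 6/235283376851 ≈ 2.5501e-11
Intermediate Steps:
B(r, U) = -48 + 8*U
s = -13448/3 (s = -⅙*26896 = -13448/3 ≈ -4482.7)
m = 36 (m = (-6)² = 36)
u(F) = 36/F
f(W) = W⁴
1/((u(B(19, -3)) + s) + f(-445)) = 1/((36/(-48 + 8*(-3)) - 13448/3) + (-445)⁴) = 1/((36/(-48 - 24) - 13448/3) + 39213900625) = 1/((36/(-72) - 13448/3) + 39213900625) = 1/((36*(-1/72) - 13448/3) + 39213900625) = 1/((-½ - 13448/3) + 39213900625) = 1/(-26899/6 + 39213900625) = 1/(235283376851/6) = 6/235283376851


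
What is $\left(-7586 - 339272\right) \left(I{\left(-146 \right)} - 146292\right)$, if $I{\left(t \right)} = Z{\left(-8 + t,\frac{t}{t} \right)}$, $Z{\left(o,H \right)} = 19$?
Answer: $50735960234$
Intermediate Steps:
$I{\left(t \right)} = 19$
$\left(-7586 - 339272\right) \left(I{\left(-146 \right)} - 146292\right) = \left(-7586 - 339272\right) \left(19 - 146292\right) = \left(-346858\right) \left(-146273\right) = 50735960234$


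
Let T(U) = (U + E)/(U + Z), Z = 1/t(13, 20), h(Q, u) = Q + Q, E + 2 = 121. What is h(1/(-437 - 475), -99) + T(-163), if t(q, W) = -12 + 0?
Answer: 12569/46968 ≈ 0.26761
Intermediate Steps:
t(q, W) = -12
E = 119 (E = -2 + 121 = 119)
h(Q, u) = 2*Q
Z = -1/12 (Z = 1/(-12) = -1/12 ≈ -0.083333)
T(U) = (119 + U)/(-1/12 + U) (T(U) = (U + 119)/(U - 1/12) = (119 + U)/(-1/12 + U))
h(1/(-437 - 475), -99) + T(-163) = 2/(-437 - 475) + 12*(119 - 163)/(-1 + 12*(-163)) = 2/(-912) + 12*(-44)/(-1 - 1956) = 2*(-1/912) + 12*(-44)/(-1957) = -1/456 + 12*(-1/1957)*(-44) = -1/456 + 528/1957 = 12569/46968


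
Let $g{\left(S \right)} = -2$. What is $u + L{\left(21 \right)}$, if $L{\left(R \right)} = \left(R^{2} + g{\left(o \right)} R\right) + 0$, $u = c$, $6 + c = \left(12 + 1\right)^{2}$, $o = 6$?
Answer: $562$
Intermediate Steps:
$c = 163$ ($c = -6 + \left(12 + 1\right)^{2} = -6 + 13^{2} = -6 + 169 = 163$)
$u = 163$
$L{\left(R \right)} = R^{2} - 2 R$ ($L{\left(R \right)} = \left(R^{2} - 2 R\right) + 0 = R^{2} - 2 R$)
$u + L{\left(21 \right)} = 163 + 21 \left(-2 + 21\right) = 163 + 21 \cdot 19 = 163 + 399 = 562$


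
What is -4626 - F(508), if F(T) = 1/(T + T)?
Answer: -4700017/1016 ≈ -4626.0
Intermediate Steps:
F(T) = 1/(2*T)
-4626 - F(508) = -4626 - 1/(2*508) = -4626 - 1*1/1016 = -4626 - 1/1016 = -4700017/1016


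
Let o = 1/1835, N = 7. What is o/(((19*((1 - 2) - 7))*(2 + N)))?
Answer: -1/2510280 ≈ -3.9836e-7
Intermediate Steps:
o = 1/1835 ≈ 0.00054496
o/(((19*((1 - 2) - 7))*(2 + N))) = 1/(1835*(((19*((1 - 2) - 7))*(2 + 7)))) = 1/(1835*(((19*(-1 - 7))*9))) = 1/(1835*(((19*(-8))*9))) = 1/(1835*((-152*9))) = (1/1835)/(-1368) = (1/1835)*(-1/1368) = -1/2510280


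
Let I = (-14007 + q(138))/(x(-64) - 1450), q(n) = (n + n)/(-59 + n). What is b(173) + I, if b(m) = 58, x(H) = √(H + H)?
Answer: 1873057191/27684602 + 737518*I*√2/13842301 ≈ 67.657 + 0.075349*I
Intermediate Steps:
q(n) = 2*n/(-59 + n) (q(n) = (2*n)/(-59 + n) = 2*n/(-59 + n))
x(H) = √2*√H (x(H) = √(2*H) = √2*√H)
I = -1106277/(79*(-1450 + 8*I*√2)) (I = (-14007 + 2*138/(-59 + 138))/(√2*√(-64) - 1450) = (-14007 + 2*138/79)/(√2*(8*I) - 1450) = (-14007 + 2*138*(1/79))/(8*I*√2 - 1450) = (-14007 + 276/79)/(-1450 + 8*I*√2) = -1106277/(79*(-1450 + 8*I*√2)) ≈ 9.657 + 0.075349*I)
b(173) + I = 58 + (267350275/27684602 + 737518*I*√2/13842301) = 1873057191/27684602 + 737518*I*√2/13842301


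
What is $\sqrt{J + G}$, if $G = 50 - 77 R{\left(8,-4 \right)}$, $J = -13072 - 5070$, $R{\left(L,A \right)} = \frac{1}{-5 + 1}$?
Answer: $\frac{i \sqrt{72291}}{2} \approx 134.43 i$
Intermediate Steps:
$R{\left(L,A \right)} = - \frac{1}{4}$ ($R{\left(L,A \right)} = \frac{1}{-4} = - \frac{1}{4}$)
$J = -18142$
$G = \frac{277}{4}$ ($G = 50 - - \frac{77}{4} = 50 + \frac{77}{4} = \frac{277}{4} \approx 69.25$)
$\sqrt{J + G} = \sqrt{-18142 + \frac{277}{4}} = \sqrt{- \frac{72291}{4}} = \frac{i \sqrt{72291}}{2}$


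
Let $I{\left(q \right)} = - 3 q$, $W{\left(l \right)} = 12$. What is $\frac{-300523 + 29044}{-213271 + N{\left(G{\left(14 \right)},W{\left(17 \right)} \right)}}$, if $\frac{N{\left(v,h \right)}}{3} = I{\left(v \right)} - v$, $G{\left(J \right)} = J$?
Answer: $\frac{271479}{213439} \approx 1.2719$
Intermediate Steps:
$N{\left(v,h \right)} = - 12 v$ ($N{\left(v,h \right)} = 3 \left(- 3 v - v\right) = 3 \left(- 4 v\right) = - 12 v$)
$\frac{-300523 + 29044}{-213271 + N{\left(G{\left(14 \right)},W{\left(17 \right)} \right)}} = \frac{-300523 + 29044}{-213271 - 168} = - \frac{271479}{-213271 - 168} = - \frac{271479}{-213439} = \left(-271479\right) \left(- \frac{1}{213439}\right) = \frac{271479}{213439}$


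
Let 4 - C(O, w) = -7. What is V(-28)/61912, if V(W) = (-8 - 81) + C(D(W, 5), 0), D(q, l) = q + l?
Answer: -39/30956 ≈ -0.0012599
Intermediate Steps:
D(q, l) = l + q
C(O, w) = 11 (C(O, w) = 4 - 1*(-7) = 4 + 7 = 11)
V(W) = -78 (V(W) = (-8 - 81) + 11 = -89 + 11 = -78)
V(-28)/61912 = -78/61912 = -78*1/61912 = -39/30956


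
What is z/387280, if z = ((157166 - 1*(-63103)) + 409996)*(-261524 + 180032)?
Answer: -2568077769/19364 ≈ -1.3262e+5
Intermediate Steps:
z = -51361555380 (z = ((157166 + 63103) + 409996)*(-81492) = (220269 + 409996)*(-81492) = 630265*(-81492) = -51361555380)
z/387280 = -51361555380/387280 = -51361555380*1/387280 = -2568077769/19364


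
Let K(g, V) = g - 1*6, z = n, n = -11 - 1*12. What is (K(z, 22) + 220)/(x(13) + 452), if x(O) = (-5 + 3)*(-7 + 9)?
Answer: 191/448 ≈ 0.42634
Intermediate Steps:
n = -23 (n = -11 - 12 = -23)
z = -23
x(O) = -4 (x(O) = -2*2 = -4)
K(g, V) = -6 + g (K(g, V) = g - 6 = -6 + g)
(K(z, 22) + 220)/(x(13) + 452) = ((-6 - 23) + 220)/(-4 + 452) = (-29 + 220)/448 = 191*(1/448) = 191/448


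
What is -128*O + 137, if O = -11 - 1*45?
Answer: 7305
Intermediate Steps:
O = -56 (O = -11 - 45 = -56)
-128*O + 137 = -128*(-56) + 137 = 7168 + 137 = 7305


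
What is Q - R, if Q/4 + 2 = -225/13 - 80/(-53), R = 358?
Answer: -295714/689 ≈ -429.19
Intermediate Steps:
Q = -49052/689 (Q = -8 + 4*(-225/13 - 80/(-53)) = -8 + 4*(-225*1/13 - 80*(-1/53)) = -8 + 4*(-225/13 + 80/53) = -8 + 4*(-10885/689) = -8 - 43540/689 = -49052/689 ≈ -71.193)
Q - R = -49052/689 - 1*358 = -49052/689 - 358 = -295714/689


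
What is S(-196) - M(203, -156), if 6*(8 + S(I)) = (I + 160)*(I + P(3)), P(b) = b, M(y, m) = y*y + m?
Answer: -39903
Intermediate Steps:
M(y, m) = m + y**2 (M(y, m) = y**2 + m = m + y**2)
S(I) = -8 + (3 + I)*(160 + I)/6 (S(I) = -8 + ((I + 160)*(I + 3))/6 = -8 + ((160 + I)*(3 + I))/6 = -8 + ((3 + I)*(160 + I))/6 = -8 + (3 + I)*(160 + I)/6)
S(-196) - M(203, -156) = (72 + (1/6)*(-196)**2 + (163/6)*(-196)) - (-156 + 203**2) = (72 + (1/6)*38416 - 15974/3) - (-156 + 41209) = (72 + 19208/3 - 15974/3) - 1*41053 = 1150 - 41053 = -39903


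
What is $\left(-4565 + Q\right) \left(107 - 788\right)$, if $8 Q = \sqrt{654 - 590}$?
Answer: $3108084$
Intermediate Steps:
$Q = 1$ ($Q = \frac{\sqrt{654 - 590}}{8} = \frac{\sqrt{64}}{8} = \frac{1}{8} \cdot 8 = 1$)
$\left(-4565 + Q\right) \left(107 - 788\right) = \left(-4565 + 1\right) \left(107 - 788\right) = \left(-4564\right) \left(-681\right) = 3108084$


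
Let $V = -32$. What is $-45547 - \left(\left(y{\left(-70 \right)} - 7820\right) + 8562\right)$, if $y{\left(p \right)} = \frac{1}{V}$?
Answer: $- \frac{1481247}{32} \approx -46289.0$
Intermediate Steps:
$y{\left(p \right)} = - \frac{1}{32}$ ($y{\left(p \right)} = \frac{1}{-32} = - \frac{1}{32}$)
$-45547 - \left(\left(y{\left(-70 \right)} - 7820\right) + 8562\right) = -45547 - \left(\left(- \frac{1}{32} - 7820\right) + 8562\right) = -45547 - \left(- \frac{250241}{32} + 8562\right) = -45547 - \frac{23743}{32} = - \frac{1481247}{32}$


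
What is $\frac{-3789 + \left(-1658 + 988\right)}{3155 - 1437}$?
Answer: $- \frac{4459}{1718} \approx -2.5955$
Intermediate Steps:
$\frac{-3789 + \left(-1658 + 988\right)}{3155 - 1437} = \frac{-3789 - 670}{1718} = \left(-4459\right) \frac{1}{1718} = - \frac{4459}{1718}$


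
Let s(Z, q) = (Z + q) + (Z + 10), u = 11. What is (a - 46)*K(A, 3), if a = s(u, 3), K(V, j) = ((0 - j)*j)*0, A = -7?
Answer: 0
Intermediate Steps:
K(V, j) = 0 (K(V, j) = ((-j)*j)*0 = -j**2*0 = 0)
s(Z, q) = 10 + q + 2*Z (s(Z, q) = (Z + q) + (10 + Z) = 10 + q + 2*Z)
a = 35 (a = 10 + 3 + 2*11 = 10 + 3 + 22 = 35)
(a - 46)*K(A, 3) = (35 - 46)*0 = -11*0 = 0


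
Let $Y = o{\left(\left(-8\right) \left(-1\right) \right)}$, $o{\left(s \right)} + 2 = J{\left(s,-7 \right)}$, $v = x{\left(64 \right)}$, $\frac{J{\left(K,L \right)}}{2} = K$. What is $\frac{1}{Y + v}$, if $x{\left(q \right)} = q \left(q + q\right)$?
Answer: $\frac{1}{8206} \approx 0.00012186$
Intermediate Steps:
$x{\left(q \right)} = 2 q^{2}$ ($x{\left(q \right)} = q 2 q = 2 q^{2}$)
$J{\left(K,L \right)} = 2 K$
$v = 8192$ ($v = 2 \cdot 64^{2} = 2 \cdot 4096 = 8192$)
$o{\left(s \right)} = -2 + 2 s$
$Y = 14$ ($Y = -2 + 2 \left(\left(-8\right) \left(-1\right)\right) = -2 + 2 \cdot 8 = -2 + 16 = 14$)
$\frac{1}{Y + v} = \frac{1}{14 + 8192} = \frac{1}{8206}$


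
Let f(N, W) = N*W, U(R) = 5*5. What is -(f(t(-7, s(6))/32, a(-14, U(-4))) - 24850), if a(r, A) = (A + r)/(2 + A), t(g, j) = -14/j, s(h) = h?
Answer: 64411277/2592 ≈ 24850.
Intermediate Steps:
U(R) = 25
a(r, A) = (A + r)/(2 + A)
-(f(t(-7, s(6))/32, a(-14, U(-4))) - 24850) = -((-14/6/32)*((25 - 14)/(2 + 25)) - 24850) = -((-14*1/6*(1/32))*(11/27) - 24850) = -((-7/3*1/32)*((1/27)*11) - 24850) = -(-7/96*11/27 - 24850) = -(-77/2592 - 24850) = -1*(-64411277/2592) = 64411277/2592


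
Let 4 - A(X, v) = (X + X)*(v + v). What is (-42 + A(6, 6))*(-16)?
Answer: 2912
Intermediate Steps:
A(X, v) = 4 - 4*X*v (A(X, v) = 4 - (X + X)*(v + v) = 4 - 2*X*2*v = 4 - 4*X*v)
(-42 + A(6, 6))*(-16) = (-42 + (4 - 4*6*6))*(-16) = (-42 + (4 - 144))*(-16) = (-42 - 140)*(-16) = -182*(-16) = 2912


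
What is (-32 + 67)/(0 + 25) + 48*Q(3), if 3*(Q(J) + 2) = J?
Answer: -233/5 ≈ -46.600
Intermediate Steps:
Q(J) = -2 + J/3
(-32 + 67)/(0 + 25) + 48*Q(3) = (-32 + 67)/(0 + 25) + 48*(-2 + (1/3)*3) = 35/25 + 48*(-2 + 1) = 35*(1/25) + 48*(-1) = 7/5 - 48 = -233/5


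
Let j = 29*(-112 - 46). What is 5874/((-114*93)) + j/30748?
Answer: -19099343/27165858 ≈ -0.70306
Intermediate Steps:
j = -4582 (j = 29*(-158) = -4582)
5874/((-114*93)) + j/30748 = 5874/((-114*93)) - 4582/30748 = 5874/(-10602) - 4582*1/30748 = 5874*(-1/10602) - 2291/15374 = -979/1767 - 2291/15374 = -19099343/27165858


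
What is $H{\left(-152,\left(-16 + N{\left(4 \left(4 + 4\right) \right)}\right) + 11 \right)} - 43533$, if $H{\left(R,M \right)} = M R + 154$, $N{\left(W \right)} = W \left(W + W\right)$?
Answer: $-353915$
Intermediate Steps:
$N{\left(W \right)} = 2 W^{2}$ ($N{\left(W \right)} = W 2 W = 2 W^{2}$)
$H{\left(R,M \right)} = 154 + M R$
$H{\left(-152,\left(-16 + N{\left(4 \left(4 + 4\right) \right)}\right) + 11 \right)} - 43533 = \left(154 + \left(\left(-16 + 2 \left(4 \left(4 + 4\right)\right)^{2}\right) + 11\right) \left(-152\right)\right) - 43533 = \left(154 + \left(\left(-16 + 2 \left(4 \cdot 8\right)^{2}\right) + 11\right) \left(-152\right)\right) - 43533 = \left(154 + \left(\left(-16 + 2 \cdot 32^{2}\right) + 11\right) \left(-152\right)\right) - 43533 = \left(154 + \left(\left(-16 + 2 \cdot 1024\right) + 11\right) \left(-152\right)\right) - 43533 = \left(154 + \left(\left(-16 + 2048\right) + 11\right) \left(-152\right)\right) - 43533 = \left(154 + \left(2032 + 11\right) \left(-152\right)\right) - 43533 = \left(154 + 2043 \left(-152\right)\right) - 43533 = \left(154 - 310536\right) - 43533 = -310382 - 43533 = -353915$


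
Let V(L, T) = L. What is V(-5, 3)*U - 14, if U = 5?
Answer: -39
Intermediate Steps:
V(-5, 3)*U - 14 = -5*5 - 14 = -25 - 14 = -39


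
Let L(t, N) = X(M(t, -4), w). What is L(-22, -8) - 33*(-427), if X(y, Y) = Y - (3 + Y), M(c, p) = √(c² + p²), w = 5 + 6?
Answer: 14088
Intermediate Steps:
w = 11
X(y, Y) = -3 (X(y, Y) = Y + (-3 - Y) = -3)
L(t, N) = -3
L(-22, -8) - 33*(-427) = -3 - 33*(-427) = -3 + 14091 = 14088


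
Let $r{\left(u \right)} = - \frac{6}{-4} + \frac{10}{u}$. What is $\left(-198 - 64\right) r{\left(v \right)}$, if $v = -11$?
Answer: $- \frac{1703}{11} \approx -154.82$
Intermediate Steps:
$r{\left(u \right)} = \frac{3}{2} + \frac{10}{u}$ ($r{\left(u \right)} = \left(-6\right) \left(- \frac{1}{4}\right) + \frac{10}{u} = \frac{3}{2} + \frac{10}{u}$)
$\left(-198 - 64\right) r{\left(v \right)} = \left(-198 - 64\right) \left(\frac{3}{2} + \frac{10}{-11}\right) = - 262 \left(\frac{3}{2} + 10 \left(- \frac{1}{11}\right)\right) = - 262 \left(\frac{3}{2} - \frac{10}{11}\right) = \left(-262\right) \frac{13}{22} = - \frac{1703}{11}$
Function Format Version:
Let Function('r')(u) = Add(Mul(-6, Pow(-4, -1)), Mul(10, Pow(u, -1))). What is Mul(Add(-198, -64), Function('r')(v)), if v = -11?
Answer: Rational(-1703, 11) ≈ -154.82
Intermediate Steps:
Function('r')(u) = Add(Rational(3, 2), Mul(10, Pow(u, -1))) (Function('r')(u) = Add(Mul(-6, Rational(-1, 4)), Mul(10, Pow(u, -1))) = Add(Rational(3, 2), Mul(10, Pow(u, -1))))
Mul(Add(-198, -64), Function('r')(v)) = Mul(Add(-198, -64), Add(Rational(3, 2), Mul(10, Pow(-11, -1)))) = Mul(-262, Add(Rational(3, 2), Mul(10, Rational(-1, 11)))) = Mul(-262, Add(Rational(3, 2), Rational(-10, 11))) = Mul(-262, Rational(13, 22)) = Rational(-1703, 11)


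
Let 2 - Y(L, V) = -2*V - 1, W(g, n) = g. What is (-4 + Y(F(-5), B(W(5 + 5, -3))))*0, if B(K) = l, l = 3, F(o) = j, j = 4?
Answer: 0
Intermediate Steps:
F(o) = 4
B(K) = 3
Y(L, V) = 3 + 2*V (Y(L, V) = 2 - (-2*V - 1) = 2 - (-1 - 2*V) = 2 + (1 + 2*V) = 3 + 2*V)
(-4 + Y(F(-5), B(W(5 + 5, -3))))*0 = (-4 + (3 + 2*3))*0 = (-4 + (3 + 6))*0 = (-4 + 9)*0 = 5*0 = 0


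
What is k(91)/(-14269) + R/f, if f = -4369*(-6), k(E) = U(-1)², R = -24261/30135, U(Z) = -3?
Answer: -2485270073/3757307800470 ≈ -0.00066145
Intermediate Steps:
R = -8087/10045 (R = -24261*1/30135 = -8087/10045 ≈ -0.80508)
k(E) = 9 (k(E) = (-3)² = 9)
f = 26214
k(91)/(-14269) + R/f = 9/(-14269) - 8087/10045/26214 = 9*(-1/14269) - 8087/10045*1/26214 = -9/14269 - 8087/263319630 = -2485270073/3757307800470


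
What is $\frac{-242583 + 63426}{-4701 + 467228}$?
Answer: $- \frac{179157}{462527} \approx -0.38734$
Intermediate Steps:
$\frac{-242583 + 63426}{-4701 + 467228} = - \frac{179157}{462527}$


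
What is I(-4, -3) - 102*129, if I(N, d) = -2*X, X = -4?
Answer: -13150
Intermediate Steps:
I(N, d) = 8 (I(N, d) = -2*(-4) = 8)
I(-4, -3) - 102*129 = 8 - 102*129 = 8 - 13158 = -13150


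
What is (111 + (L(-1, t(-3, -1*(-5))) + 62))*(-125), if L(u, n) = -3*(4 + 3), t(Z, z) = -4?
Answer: -19000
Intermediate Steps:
L(u, n) = -21 (L(u, n) = -3*7 = -21)
(111 + (L(-1, t(-3, -1*(-5))) + 62))*(-125) = (111 + (-21 + 62))*(-125) = (111 + 41)*(-125) = 152*(-125) = -19000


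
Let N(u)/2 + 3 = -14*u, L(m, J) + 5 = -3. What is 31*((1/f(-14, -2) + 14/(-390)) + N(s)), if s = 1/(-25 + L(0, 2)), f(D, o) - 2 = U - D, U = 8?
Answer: -2737331/17160 ≈ -159.52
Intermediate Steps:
f(D, o) = 10 - D (f(D, o) = 2 + (8 - D) = 10 - D)
L(m, J) = -8 (L(m, J) = -5 - 3 = -8)
s = -1/33 (s = 1/(-25 - 8) = 1/(-33) = -1/33 ≈ -0.030303)
N(u) = -6 - 28*u (N(u) = -6 + 2*(-14*u) = -6 - 28*u)
31*((1/f(-14, -2) + 14/(-390)) + N(s)) = 31*((1/(10 - 1*(-14)) + 14/(-390)) + (-6 - 28*(-1/33))) = 31*((1/(10 + 14) + 14*(-1/390)) + (-6 + 28/33)) = 31*((1/24 - 7/195) - 170/33) = 31*(3/520 - 170/33) = 31*(-88301/17160) = -2737331/17160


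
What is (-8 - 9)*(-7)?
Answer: 119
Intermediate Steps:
(-8 - 9)*(-7) = -17*(-7) = 119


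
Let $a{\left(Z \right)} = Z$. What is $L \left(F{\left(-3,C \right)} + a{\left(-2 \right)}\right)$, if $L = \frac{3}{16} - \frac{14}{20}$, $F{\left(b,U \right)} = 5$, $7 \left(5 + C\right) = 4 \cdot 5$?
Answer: $- \frac{123}{80} \approx -1.5375$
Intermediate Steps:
$C = - \frac{15}{7}$ ($C = -5 + \frac{4 \cdot 5}{7} = -5 + \frac{1}{7} \cdot 20 = -5 + \frac{20}{7} = - \frac{15}{7} \approx -2.1429$)
$L = - \frac{41}{80}$ ($L = 3 \cdot \frac{1}{16} - \frac{7}{10} = \frac{3}{16} - \frac{7}{10} = - \frac{41}{80} \approx -0.5125$)
$L \left(F{\left(-3,C \right)} + a{\left(-2 \right)}\right) = - \frac{41 \left(5 - 2\right)}{80} = \left(- \frac{41}{80}\right) 3 = - \frac{123}{80}$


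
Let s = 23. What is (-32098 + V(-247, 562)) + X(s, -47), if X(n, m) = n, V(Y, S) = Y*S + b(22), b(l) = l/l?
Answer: -170888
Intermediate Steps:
b(l) = 1
V(Y, S) = 1 + S*Y (V(Y, S) = Y*S + 1 = S*Y + 1 = 1 + S*Y)
(-32098 + V(-247, 562)) + X(s, -47) = (-32098 + (1 + 562*(-247))) + 23 = (-32098 + (1 - 138814)) + 23 = (-32098 - 138813) + 23 = -170911 + 23 = -170888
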